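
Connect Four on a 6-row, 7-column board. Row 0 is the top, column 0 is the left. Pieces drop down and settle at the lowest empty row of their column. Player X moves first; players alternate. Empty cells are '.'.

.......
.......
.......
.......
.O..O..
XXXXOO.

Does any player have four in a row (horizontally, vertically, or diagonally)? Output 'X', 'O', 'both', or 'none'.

X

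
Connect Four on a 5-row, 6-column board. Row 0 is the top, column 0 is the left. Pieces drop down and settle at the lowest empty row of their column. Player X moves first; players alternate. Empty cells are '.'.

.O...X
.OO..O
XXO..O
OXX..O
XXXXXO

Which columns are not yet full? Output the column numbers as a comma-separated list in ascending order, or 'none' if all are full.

Answer: 0,2,3,4

Derivation:
col 0: top cell = '.' → open
col 1: top cell = 'O' → FULL
col 2: top cell = '.' → open
col 3: top cell = '.' → open
col 4: top cell = '.' → open
col 5: top cell = 'X' → FULL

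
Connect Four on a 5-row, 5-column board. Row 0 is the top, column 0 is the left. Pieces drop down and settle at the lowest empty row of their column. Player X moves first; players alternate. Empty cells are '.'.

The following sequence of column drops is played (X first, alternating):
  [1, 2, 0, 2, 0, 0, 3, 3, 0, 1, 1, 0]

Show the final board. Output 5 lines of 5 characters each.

Move 1: X drops in col 1, lands at row 4
Move 2: O drops in col 2, lands at row 4
Move 3: X drops in col 0, lands at row 4
Move 4: O drops in col 2, lands at row 3
Move 5: X drops in col 0, lands at row 3
Move 6: O drops in col 0, lands at row 2
Move 7: X drops in col 3, lands at row 4
Move 8: O drops in col 3, lands at row 3
Move 9: X drops in col 0, lands at row 1
Move 10: O drops in col 1, lands at row 3
Move 11: X drops in col 1, lands at row 2
Move 12: O drops in col 0, lands at row 0

Answer: O....
X....
OX...
XOOO.
XXOX.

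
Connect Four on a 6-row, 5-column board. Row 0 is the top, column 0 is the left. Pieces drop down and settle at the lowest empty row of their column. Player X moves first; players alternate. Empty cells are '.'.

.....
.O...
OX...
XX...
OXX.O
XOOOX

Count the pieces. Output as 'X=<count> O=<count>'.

X=7 O=7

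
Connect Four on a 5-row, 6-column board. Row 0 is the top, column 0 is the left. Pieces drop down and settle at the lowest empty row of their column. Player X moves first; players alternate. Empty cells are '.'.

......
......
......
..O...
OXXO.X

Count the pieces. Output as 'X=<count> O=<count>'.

X=3 O=3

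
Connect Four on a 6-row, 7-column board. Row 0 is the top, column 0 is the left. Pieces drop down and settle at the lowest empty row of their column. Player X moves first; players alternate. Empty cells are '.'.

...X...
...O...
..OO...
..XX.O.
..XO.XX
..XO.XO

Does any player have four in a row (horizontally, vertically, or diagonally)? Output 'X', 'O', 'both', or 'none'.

none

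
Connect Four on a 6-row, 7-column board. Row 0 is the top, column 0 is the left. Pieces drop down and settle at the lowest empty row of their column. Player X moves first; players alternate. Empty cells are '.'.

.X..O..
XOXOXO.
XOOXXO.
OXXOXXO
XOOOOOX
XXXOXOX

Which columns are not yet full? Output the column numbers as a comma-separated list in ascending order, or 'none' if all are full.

Answer: 0,2,3,5,6

Derivation:
col 0: top cell = '.' → open
col 1: top cell = 'X' → FULL
col 2: top cell = '.' → open
col 3: top cell = '.' → open
col 4: top cell = 'O' → FULL
col 5: top cell = '.' → open
col 6: top cell = '.' → open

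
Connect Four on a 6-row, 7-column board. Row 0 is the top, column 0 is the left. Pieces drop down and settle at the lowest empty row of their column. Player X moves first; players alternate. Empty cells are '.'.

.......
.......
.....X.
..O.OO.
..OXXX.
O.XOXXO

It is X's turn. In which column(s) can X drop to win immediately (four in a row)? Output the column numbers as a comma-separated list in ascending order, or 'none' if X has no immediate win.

col 0: drop X → no win
col 1: drop X → no win
col 2: drop X → no win
col 3: drop X → no win
col 4: drop X → no win
col 5: drop X → no win
col 6: drop X → WIN!

Answer: 6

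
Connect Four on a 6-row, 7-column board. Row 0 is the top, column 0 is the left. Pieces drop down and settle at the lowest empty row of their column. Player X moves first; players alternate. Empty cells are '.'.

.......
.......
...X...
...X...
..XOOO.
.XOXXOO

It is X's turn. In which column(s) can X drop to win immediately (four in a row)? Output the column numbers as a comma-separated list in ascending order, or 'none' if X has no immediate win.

Answer: none

Derivation:
col 0: drop X → no win
col 1: drop X → no win
col 2: drop X → no win
col 3: drop X → no win
col 4: drop X → no win
col 5: drop X → no win
col 6: drop X → no win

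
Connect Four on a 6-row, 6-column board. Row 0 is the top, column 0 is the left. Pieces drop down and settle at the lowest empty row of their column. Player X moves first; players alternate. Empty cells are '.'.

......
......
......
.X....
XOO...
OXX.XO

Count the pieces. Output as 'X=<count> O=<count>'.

X=5 O=4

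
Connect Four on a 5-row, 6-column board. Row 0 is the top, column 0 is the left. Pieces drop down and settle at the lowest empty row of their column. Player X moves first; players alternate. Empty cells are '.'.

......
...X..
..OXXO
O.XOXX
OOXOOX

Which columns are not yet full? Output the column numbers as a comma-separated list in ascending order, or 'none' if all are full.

Answer: 0,1,2,3,4,5

Derivation:
col 0: top cell = '.' → open
col 1: top cell = '.' → open
col 2: top cell = '.' → open
col 3: top cell = '.' → open
col 4: top cell = '.' → open
col 5: top cell = '.' → open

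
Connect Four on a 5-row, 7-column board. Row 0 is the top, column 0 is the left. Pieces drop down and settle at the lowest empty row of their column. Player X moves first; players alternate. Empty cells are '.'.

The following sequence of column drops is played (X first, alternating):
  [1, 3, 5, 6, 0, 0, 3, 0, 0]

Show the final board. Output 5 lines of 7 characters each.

Move 1: X drops in col 1, lands at row 4
Move 2: O drops in col 3, lands at row 4
Move 3: X drops in col 5, lands at row 4
Move 4: O drops in col 6, lands at row 4
Move 5: X drops in col 0, lands at row 4
Move 6: O drops in col 0, lands at row 3
Move 7: X drops in col 3, lands at row 3
Move 8: O drops in col 0, lands at row 2
Move 9: X drops in col 0, lands at row 1

Answer: .......
X......
O......
O..X...
XX.O.XO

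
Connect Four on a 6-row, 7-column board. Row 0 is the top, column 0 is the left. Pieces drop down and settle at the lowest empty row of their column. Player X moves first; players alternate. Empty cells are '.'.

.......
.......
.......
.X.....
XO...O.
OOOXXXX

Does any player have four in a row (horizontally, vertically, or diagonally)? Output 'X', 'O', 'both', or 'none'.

X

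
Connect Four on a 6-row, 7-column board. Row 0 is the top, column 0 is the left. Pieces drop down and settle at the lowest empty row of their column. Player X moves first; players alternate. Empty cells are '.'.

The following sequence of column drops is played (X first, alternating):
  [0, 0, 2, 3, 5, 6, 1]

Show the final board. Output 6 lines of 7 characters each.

Move 1: X drops in col 0, lands at row 5
Move 2: O drops in col 0, lands at row 4
Move 3: X drops in col 2, lands at row 5
Move 4: O drops in col 3, lands at row 5
Move 5: X drops in col 5, lands at row 5
Move 6: O drops in col 6, lands at row 5
Move 7: X drops in col 1, lands at row 5

Answer: .......
.......
.......
.......
O......
XXXO.XO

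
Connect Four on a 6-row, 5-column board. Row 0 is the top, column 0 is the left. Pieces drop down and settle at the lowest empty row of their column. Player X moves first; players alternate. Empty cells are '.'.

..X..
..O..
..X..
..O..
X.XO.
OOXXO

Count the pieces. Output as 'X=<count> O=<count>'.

X=6 O=6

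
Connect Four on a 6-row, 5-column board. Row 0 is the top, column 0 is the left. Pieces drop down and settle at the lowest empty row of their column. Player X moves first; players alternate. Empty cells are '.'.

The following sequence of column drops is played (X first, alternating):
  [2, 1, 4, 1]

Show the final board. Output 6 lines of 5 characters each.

Answer: .....
.....
.....
.....
.O...
.OX.X

Derivation:
Move 1: X drops in col 2, lands at row 5
Move 2: O drops in col 1, lands at row 5
Move 3: X drops in col 4, lands at row 5
Move 4: O drops in col 1, lands at row 4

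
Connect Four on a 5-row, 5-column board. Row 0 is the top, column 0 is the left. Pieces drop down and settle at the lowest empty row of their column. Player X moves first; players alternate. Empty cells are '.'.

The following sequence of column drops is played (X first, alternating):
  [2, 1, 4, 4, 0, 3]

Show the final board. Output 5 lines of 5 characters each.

Move 1: X drops in col 2, lands at row 4
Move 2: O drops in col 1, lands at row 4
Move 3: X drops in col 4, lands at row 4
Move 4: O drops in col 4, lands at row 3
Move 5: X drops in col 0, lands at row 4
Move 6: O drops in col 3, lands at row 4

Answer: .....
.....
.....
....O
XOXOX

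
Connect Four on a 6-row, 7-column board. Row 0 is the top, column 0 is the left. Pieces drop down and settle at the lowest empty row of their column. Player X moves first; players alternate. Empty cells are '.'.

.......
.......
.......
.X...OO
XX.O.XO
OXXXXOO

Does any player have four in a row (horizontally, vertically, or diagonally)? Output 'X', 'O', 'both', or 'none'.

X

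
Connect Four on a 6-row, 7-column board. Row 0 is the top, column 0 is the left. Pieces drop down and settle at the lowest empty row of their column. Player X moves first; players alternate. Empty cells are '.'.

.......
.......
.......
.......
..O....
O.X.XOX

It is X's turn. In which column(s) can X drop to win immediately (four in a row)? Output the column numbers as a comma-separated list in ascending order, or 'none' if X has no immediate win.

col 0: drop X → no win
col 1: drop X → no win
col 2: drop X → no win
col 3: drop X → no win
col 4: drop X → no win
col 5: drop X → no win
col 6: drop X → no win

Answer: none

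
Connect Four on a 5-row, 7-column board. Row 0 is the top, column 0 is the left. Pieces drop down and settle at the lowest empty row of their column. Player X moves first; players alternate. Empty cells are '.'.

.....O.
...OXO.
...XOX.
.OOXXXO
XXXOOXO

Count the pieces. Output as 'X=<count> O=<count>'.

X=10 O=10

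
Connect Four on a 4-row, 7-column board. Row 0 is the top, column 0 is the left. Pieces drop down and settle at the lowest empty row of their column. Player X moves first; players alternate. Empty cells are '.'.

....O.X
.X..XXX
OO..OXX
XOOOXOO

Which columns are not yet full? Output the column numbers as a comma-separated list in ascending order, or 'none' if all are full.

Answer: 0,1,2,3,5

Derivation:
col 0: top cell = '.' → open
col 1: top cell = '.' → open
col 2: top cell = '.' → open
col 3: top cell = '.' → open
col 4: top cell = 'O' → FULL
col 5: top cell = '.' → open
col 6: top cell = 'X' → FULL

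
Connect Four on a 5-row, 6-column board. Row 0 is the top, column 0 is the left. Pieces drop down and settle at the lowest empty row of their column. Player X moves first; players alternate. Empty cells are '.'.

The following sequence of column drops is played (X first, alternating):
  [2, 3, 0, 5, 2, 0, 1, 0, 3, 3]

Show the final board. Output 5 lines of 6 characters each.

Move 1: X drops in col 2, lands at row 4
Move 2: O drops in col 3, lands at row 4
Move 3: X drops in col 0, lands at row 4
Move 4: O drops in col 5, lands at row 4
Move 5: X drops in col 2, lands at row 3
Move 6: O drops in col 0, lands at row 3
Move 7: X drops in col 1, lands at row 4
Move 8: O drops in col 0, lands at row 2
Move 9: X drops in col 3, lands at row 3
Move 10: O drops in col 3, lands at row 2

Answer: ......
......
O..O..
O.XX..
XXXO.O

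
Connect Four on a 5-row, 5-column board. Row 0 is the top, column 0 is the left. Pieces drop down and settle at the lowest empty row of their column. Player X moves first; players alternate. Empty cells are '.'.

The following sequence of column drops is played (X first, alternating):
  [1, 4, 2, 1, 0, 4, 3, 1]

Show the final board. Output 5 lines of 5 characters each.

Answer: .....
.....
.O...
.O..O
XXXXO

Derivation:
Move 1: X drops in col 1, lands at row 4
Move 2: O drops in col 4, lands at row 4
Move 3: X drops in col 2, lands at row 4
Move 4: O drops in col 1, lands at row 3
Move 5: X drops in col 0, lands at row 4
Move 6: O drops in col 4, lands at row 3
Move 7: X drops in col 3, lands at row 4
Move 8: O drops in col 1, lands at row 2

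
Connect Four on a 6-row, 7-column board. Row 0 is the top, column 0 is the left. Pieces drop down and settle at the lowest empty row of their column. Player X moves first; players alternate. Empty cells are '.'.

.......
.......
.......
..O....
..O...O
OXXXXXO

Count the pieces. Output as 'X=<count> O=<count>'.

X=5 O=5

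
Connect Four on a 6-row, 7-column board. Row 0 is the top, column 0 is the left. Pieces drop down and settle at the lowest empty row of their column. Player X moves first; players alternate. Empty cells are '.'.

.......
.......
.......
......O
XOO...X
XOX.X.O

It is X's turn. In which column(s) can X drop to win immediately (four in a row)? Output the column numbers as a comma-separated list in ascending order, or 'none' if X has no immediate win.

col 0: drop X → no win
col 1: drop X → no win
col 2: drop X → no win
col 3: drop X → no win
col 4: drop X → no win
col 5: drop X → no win
col 6: drop X → no win

Answer: none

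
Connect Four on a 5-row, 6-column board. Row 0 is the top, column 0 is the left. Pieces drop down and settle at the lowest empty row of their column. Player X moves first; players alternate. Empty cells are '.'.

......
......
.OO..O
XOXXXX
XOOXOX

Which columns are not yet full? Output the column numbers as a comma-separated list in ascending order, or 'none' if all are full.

Answer: 0,1,2,3,4,5

Derivation:
col 0: top cell = '.' → open
col 1: top cell = '.' → open
col 2: top cell = '.' → open
col 3: top cell = '.' → open
col 4: top cell = '.' → open
col 5: top cell = '.' → open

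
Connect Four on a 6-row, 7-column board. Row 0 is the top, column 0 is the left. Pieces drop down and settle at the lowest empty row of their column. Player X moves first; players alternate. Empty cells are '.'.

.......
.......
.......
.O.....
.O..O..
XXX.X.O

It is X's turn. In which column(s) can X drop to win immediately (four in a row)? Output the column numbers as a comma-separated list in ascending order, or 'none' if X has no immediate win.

Answer: 3

Derivation:
col 0: drop X → no win
col 1: drop X → no win
col 2: drop X → no win
col 3: drop X → WIN!
col 4: drop X → no win
col 5: drop X → no win
col 6: drop X → no win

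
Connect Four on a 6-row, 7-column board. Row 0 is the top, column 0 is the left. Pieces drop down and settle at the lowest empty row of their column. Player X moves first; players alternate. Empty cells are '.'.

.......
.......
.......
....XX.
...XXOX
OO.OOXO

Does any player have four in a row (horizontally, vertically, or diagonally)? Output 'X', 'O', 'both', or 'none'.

none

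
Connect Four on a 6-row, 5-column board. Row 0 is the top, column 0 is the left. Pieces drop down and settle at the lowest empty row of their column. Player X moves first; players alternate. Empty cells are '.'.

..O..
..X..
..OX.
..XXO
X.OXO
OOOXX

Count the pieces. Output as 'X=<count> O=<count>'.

X=8 O=8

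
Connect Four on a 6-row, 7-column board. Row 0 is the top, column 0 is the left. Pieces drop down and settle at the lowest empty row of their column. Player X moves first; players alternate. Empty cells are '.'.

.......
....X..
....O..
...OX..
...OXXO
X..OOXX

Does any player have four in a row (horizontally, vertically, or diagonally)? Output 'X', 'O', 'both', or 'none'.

none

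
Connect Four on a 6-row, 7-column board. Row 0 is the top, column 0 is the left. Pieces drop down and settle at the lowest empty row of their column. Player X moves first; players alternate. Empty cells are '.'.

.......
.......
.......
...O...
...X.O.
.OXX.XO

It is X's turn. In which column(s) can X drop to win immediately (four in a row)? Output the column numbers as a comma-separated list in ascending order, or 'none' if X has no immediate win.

Answer: 4

Derivation:
col 0: drop X → no win
col 1: drop X → no win
col 2: drop X → no win
col 3: drop X → no win
col 4: drop X → WIN!
col 5: drop X → no win
col 6: drop X → no win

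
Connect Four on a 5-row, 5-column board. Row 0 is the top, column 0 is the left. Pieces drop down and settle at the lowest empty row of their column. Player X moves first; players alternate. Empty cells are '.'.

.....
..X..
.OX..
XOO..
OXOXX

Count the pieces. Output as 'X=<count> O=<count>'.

X=6 O=5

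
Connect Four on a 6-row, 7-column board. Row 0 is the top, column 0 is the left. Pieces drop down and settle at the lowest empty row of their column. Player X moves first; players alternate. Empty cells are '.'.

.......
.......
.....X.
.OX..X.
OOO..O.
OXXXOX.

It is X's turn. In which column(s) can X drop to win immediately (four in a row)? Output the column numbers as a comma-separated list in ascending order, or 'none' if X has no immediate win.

Answer: none

Derivation:
col 0: drop X → no win
col 1: drop X → no win
col 2: drop X → no win
col 3: drop X → no win
col 4: drop X → no win
col 5: drop X → no win
col 6: drop X → no win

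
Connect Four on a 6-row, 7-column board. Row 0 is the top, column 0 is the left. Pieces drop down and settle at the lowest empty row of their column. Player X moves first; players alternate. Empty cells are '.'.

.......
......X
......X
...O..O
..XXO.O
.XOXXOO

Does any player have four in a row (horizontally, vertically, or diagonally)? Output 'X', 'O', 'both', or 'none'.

none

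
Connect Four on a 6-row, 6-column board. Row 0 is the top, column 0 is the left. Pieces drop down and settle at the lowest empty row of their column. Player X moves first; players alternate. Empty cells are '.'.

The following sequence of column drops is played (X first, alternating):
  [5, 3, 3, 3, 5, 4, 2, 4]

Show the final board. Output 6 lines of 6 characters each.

Answer: ......
......
......
...O..
...XOX
..XOOX

Derivation:
Move 1: X drops in col 5, lands at row 5
Move 2: O drops in col 3, lands at row 5
Move 3: X drops in col 3, lands at row 4
Move 4: O drops in col 3, lands at row 3
Move 5: X drops in col 5, lands at row 4
Move 6: O drops in col 4, lands at row 5
Move 7: X drops in col 2, lands at row 5
Move 8: O drops in col 4, lands at row 4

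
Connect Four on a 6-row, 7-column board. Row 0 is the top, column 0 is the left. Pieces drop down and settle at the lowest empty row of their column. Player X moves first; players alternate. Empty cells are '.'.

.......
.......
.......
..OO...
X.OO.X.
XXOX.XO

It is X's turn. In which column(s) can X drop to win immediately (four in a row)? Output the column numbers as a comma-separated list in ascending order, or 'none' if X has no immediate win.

col 0: drop X → no win
col 1: drop X → no win
col 2: drop X → no win
col 3: drop X → no win
col 4: drop X → no win
col 5: drop X → no win
col 6: drop X → no win

Answer: none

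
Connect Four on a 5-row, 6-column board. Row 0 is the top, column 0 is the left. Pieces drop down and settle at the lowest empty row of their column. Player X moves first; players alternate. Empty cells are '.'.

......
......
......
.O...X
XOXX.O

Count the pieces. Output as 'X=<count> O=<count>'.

X=4 O=3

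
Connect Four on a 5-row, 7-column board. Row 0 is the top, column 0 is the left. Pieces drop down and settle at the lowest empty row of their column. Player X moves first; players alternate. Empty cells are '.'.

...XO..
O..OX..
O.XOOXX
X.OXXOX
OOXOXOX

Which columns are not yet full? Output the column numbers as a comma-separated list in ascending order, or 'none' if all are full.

Answer: 0,1,2,5,6

Derivation:
col 0: top cell = '.' → open
col 1: top cell = '.' → open
col 2: top cell = '.' → open
col 3: top cell = 'X' → FULL
col 4: top cell = 'O' → FULL
col 5: top cell = '.' → open
col 6: top cell = '.' → open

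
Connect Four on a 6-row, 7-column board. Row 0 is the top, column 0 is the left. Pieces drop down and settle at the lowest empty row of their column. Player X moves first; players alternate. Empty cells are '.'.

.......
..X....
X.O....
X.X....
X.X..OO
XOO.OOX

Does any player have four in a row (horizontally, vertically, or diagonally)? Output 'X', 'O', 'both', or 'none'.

X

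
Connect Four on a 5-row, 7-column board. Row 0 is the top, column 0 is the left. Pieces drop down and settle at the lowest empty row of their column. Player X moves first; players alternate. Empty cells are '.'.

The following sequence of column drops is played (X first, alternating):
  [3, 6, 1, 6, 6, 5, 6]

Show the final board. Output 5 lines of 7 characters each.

Move 1: X drops in col 3, lands at row 4
Move 2: O drops in col 6, lands at row 4
Move 3: X drops in col 1, lands at row 4
Move 4: O drops in col 6, lands at row 3
Move 5: X drops in col 6, lands at row 2
Move 6: O drops in col 5, lands at row 4
Move 7: X drops in col 6, lands at row 1

Answer: .......
......X
......X
......O
.X.X.OO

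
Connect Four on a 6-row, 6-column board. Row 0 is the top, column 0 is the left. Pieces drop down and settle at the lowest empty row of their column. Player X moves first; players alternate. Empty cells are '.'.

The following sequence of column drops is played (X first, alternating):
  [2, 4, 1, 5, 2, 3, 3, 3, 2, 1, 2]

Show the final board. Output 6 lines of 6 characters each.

Answer: ......
......
..X...
..XO..
.OXX..
.XXOOO

Derivation:
Move 1: X drops in col 2, lands at row 5
Move 2: O drops in col 4, lands at row 5
Move 3: X drops in col 1, lands at row 5
Move 4: O drops in col 5, lands at row 5
Move 5: X drops in col 2, lands at row 4
Move 6: O drops in col 3, lands at row 5
Move 7: X drops in col 3, lands at row 4
Move 8: O drops in col 3, lands at row 3
Move 9: X drops in col 2, lands at row 3
Move 10: O drops in col 1, lands at row 4
Move 11: X drops in col 2, lands at row 2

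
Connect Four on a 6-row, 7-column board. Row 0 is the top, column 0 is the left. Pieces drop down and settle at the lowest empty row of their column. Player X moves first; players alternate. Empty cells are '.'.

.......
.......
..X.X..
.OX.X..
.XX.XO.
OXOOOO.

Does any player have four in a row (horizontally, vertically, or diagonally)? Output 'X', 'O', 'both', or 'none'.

O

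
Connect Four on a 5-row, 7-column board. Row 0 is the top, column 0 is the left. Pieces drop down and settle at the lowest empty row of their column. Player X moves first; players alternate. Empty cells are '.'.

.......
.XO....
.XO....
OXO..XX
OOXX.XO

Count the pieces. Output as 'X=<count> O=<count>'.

X=8 O=7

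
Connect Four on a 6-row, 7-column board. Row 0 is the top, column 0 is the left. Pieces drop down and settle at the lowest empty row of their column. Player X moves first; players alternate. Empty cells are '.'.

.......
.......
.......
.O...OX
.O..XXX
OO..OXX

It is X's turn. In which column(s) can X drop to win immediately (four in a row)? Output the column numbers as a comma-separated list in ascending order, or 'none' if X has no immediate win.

Answer: 6

Derivation:
col 0: drop X → no win
col 1: drop X → no win
col 2: drop X → no win
col 3: drop X → no win
col 4: drop X → no win
col 5: drop X → no win
col 6: drop X → WIN!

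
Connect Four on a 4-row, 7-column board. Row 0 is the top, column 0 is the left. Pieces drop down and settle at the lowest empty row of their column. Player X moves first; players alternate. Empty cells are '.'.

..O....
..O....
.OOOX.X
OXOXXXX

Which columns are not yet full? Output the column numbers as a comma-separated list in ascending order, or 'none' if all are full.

Answer: 0,1,3,4,5,6

Derivation:
col 0: top cell = '.' → open
col 1: top cell = '.' → open
col 2: top cell = 'O' → FULL
col 3: top cell = '.' → open
col 4: top cell = '.' → open
col 5: top cell = '.' → open
col 6: top cell = '.' → open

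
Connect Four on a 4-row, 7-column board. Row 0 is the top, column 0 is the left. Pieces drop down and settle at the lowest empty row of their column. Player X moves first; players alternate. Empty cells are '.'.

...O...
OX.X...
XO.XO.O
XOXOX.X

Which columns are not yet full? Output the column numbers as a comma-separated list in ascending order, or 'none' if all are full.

col 0: top cell = '.' → open
col 1: top cell = '.' → open
col 2: top cell = '.' → open
col 3: top cell = 'O' → FULL
col 4: top cell = '.' → open
col 5: top cell = '.' → open
col 6: top cell = '.' → open

Answer: 0,1,2,4,5,6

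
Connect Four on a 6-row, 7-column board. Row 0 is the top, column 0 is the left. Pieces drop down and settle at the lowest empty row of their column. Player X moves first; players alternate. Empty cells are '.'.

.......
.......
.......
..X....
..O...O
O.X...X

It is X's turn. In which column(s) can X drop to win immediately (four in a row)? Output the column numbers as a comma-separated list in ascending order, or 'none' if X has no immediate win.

Answer: none

Derivation:
col 0: drop X → no win
col 1: drop X → no win
col 2: drop X → no win
col 3: drop X → no win
col 4: drop X → no win
col 5: drop X → no win
col 6: drop X → no win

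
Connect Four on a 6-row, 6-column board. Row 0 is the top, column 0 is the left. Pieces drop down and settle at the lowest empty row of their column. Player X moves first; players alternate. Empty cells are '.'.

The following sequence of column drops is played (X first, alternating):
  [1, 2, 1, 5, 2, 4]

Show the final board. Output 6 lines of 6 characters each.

Move 1: X drops in col 1, lands at row 5
Move 2: O drops in col 2, lands at row 5
Move 3: X drops in col 1, lands at row 4
Move 4: O drops in col 5, lands at row 5
Move 5: X drops in col 2, lands at row 4
Move 6: O drops in col 4, lands at row 5

Answer: ......
......
......
......
.XX...
.XO.OO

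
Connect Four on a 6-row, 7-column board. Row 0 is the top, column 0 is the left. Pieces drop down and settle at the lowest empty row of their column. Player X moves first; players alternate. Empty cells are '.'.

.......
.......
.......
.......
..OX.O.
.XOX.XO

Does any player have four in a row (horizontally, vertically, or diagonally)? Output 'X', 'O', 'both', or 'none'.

none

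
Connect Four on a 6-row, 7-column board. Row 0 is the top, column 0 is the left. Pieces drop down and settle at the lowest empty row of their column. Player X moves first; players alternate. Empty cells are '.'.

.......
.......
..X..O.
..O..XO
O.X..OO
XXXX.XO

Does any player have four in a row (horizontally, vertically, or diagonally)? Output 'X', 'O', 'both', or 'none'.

X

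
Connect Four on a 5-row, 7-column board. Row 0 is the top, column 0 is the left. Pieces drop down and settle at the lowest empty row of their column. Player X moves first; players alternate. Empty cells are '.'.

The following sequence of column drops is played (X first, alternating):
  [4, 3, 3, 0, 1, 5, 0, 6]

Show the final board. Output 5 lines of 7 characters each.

Answer: .......
.......
.......
X..X...
OX.OXOO

Derivation:
Move 1: X drops in col 4, lands at row 4
Move 2: O drops in col 3, lands at row 4
Move 3: X drops in col 3, lands at row 3
Move 4: O drops in col 0, lands at row 4
Move 5: X drops in col 1, lands at row 4
Move 6: O drops in col 5, lands at row 4
Move 7: X drops in col 0, lands at row 3
Move 8: O drops in col 6, lands at row 4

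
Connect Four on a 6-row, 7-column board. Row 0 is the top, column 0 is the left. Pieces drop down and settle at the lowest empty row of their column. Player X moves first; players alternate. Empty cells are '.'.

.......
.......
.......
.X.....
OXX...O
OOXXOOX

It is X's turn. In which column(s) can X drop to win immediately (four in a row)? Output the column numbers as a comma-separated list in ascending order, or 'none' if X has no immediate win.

col 0: drop X → no win
col 1: drop X → no win
col 2: drop X → no win
col 3: drop X → no win
col 4: drop X → no win
col 5: drop X → no win
col 6: drop X → no win

Answer: none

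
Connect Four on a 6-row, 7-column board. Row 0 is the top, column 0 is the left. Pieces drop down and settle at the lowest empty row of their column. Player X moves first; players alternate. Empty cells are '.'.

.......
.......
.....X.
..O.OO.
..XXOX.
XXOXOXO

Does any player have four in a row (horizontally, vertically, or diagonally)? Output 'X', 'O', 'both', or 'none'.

none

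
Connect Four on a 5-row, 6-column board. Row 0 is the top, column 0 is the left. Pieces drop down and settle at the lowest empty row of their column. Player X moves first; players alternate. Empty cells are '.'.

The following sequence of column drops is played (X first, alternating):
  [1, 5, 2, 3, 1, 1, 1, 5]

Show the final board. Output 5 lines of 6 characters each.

Move 1: X drops in col 1, lands at row 4
Move 2: O drops in col 5, lands at row 4
Move 3: X drops in col 2, lands at row 4
Move 4: O drops in col 3, lands at row 4
Move 5: X drops in col 1, lands at row 3
Move 6: O drops in col 1, lands at row 2
Move 7: X drops in col 1, lands at row 1
Move 8: O drops in col 5, lands at row 3

Answer: ......
.X....
.O....
.X...O
.XXO.O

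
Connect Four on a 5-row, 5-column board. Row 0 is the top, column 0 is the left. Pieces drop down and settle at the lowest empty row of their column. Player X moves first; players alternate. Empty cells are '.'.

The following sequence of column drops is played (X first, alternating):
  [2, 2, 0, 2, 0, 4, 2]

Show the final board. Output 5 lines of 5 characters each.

Answer: .....
..X..
..O..
X.O..
X.X.O

Derivation:
Move 1: X drops in col 2, lands at row 4
Move 2: O drops in col 2, lands at row 3
Move 3: X drops in col 0, lands at row 4
Move 4: O drops in col 2, lands at row 2
Move 5: X drops in col 0, lands at row 3
Move 6: O drops in col 4, lands at row 4
Move 7: X drops in col 2, lands at row 1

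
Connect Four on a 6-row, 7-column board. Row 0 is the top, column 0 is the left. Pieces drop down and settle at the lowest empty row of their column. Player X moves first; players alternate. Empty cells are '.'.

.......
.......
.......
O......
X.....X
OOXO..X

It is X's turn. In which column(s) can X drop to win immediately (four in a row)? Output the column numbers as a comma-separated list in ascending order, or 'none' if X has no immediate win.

Answer: none

Derivation:
col 0: drop X → no win
col 1: drop X → no win
col 2: drop X → no win
col 3: drop X → no win
col 4: drop X → no win
col 5: drop X → no win
col 6: drop X → no win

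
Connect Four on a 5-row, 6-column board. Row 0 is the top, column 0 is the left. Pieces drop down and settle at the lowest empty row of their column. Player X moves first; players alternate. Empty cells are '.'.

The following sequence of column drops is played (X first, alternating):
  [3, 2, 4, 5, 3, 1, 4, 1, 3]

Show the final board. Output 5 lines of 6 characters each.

Answer: ......
......
...X..
.O.XX.
.OOXXO

Derivation:
Move 1: X drops in col 3, lands at row 4
Move 2: O drops in col 2, lands at row 4
Move 3: X drops in col 4, lands at row 4
Move 4: O drops in col 5, lands at row 4
Move 5: X drops in col 3, lands at row 3
Move 6: O drops in col 1, lands at row 4
Move 7: X drops in col 4, lands at row 3
Move 8: O drops in col 1, lands at row 3
Move 9: X drops in col 3, lands at row 2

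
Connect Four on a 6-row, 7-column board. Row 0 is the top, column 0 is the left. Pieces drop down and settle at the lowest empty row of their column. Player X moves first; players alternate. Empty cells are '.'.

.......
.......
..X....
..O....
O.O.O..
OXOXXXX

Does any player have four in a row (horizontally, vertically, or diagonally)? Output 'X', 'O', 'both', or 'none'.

X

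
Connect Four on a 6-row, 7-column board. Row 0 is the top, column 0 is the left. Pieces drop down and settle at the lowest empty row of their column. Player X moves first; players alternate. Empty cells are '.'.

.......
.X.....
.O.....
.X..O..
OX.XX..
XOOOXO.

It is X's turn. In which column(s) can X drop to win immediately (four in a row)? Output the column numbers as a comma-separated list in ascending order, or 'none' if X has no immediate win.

Answer: 2

Derivation:
col 0: drop X → no win
col 1: drop X → no win
col 2: drop X → WIN!
col 3: drop X → no win
col 4: drop X → no win
col 5: drop X → no win
col 6: drop X → no win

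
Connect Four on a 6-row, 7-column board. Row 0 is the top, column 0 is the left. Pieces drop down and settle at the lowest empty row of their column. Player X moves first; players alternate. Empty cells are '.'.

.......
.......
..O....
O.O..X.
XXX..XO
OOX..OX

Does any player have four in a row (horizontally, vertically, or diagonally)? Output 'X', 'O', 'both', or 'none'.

none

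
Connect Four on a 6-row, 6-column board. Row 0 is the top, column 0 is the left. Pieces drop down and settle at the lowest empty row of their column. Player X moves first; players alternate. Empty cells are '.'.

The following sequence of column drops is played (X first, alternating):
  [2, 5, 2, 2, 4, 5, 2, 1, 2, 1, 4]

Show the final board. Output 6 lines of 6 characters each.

Move 1: X drops in col 2, lands at row 5
Move 2: O drops in col 5, lands at row 5
Move 3: X drops in col 2, lands at row 4
Move 4: O drops in col 2, lands at row 3
Move 5: X drops in col 4, lands at row 5
Move 6: O drops in col 5, lands at row 4
Move 7: X drops in col 2, lands at row 2
Move 8: O drops in col 1, lands at row 5
Move 9: X drops in col 2, lands at row 1
Move 10: O drops in col 1, lands at row 4
Move 11: X drops in col 4, lands at row 4

Answer: ......
..X...
..X...
..O...
.OX.XO
.OX.XO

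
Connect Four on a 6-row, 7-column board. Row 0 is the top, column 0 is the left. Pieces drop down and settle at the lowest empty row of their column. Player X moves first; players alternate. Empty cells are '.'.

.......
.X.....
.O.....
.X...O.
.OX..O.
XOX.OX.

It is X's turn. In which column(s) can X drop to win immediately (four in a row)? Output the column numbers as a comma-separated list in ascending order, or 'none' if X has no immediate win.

Answer: none

Derivation:
col 0: drop X → no win
col 1: drop X → no win
col 2: drop X → no win
col 3: drop X → no win
col 4: drop X → no win
col 5: drop X → no win
col 6: drop X → no win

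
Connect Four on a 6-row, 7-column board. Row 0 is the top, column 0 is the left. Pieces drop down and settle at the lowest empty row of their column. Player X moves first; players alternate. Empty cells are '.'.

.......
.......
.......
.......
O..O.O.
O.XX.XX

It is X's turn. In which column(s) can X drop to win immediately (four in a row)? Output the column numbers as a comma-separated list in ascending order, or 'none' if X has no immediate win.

Answer: 4

Derivation:
col 0: drop X → no win
col 1: drop X → no win
col 2: drop X → no win
col 3: drop X → no win
col 4: drop X → WIN!
col 5: drop X → no win
col 6: drop X → no win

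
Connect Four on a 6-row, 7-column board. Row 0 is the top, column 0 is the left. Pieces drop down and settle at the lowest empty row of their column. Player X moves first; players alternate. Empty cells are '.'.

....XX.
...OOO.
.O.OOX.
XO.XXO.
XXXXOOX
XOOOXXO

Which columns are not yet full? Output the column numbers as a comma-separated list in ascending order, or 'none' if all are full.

col 0: top cell = '.' → open
col 1: top cell = '.' → open
col 2: top cell = '.' → open
col 3: top cell = '.' → open
col 4: top cell = 'X' → FULL
col 5: top cell = 'X' → FULL
col 6: top cell = '.' → open

Answer: 0,1,2,3,6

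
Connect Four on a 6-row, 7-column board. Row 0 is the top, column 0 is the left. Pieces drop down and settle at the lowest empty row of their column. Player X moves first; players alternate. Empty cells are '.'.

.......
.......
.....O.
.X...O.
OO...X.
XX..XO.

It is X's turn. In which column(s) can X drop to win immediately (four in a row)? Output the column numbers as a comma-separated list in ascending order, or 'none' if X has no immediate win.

Answer: none

Derivation:
col 0: drop X → no win
col 1: drop X → no win
col 2: drop X → no win
col 3: drop X → no win
col 4: drop X → no win
col 5: drop X → no win
col 6: drop X → no win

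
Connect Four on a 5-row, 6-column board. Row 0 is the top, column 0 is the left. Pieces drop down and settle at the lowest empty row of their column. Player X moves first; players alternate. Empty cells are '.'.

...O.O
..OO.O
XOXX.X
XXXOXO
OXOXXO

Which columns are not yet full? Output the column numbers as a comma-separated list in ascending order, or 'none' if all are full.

Answer: 0,1,2,4

Derivation:
col 0: top cell = '.' → open
col 1: top cell = '.' → open
col 2: top cell = '.' → open
col 3: top cell = 'O' → FULL
col 4: top cell = '.' → open
col 5: top cell = 'O' → FULL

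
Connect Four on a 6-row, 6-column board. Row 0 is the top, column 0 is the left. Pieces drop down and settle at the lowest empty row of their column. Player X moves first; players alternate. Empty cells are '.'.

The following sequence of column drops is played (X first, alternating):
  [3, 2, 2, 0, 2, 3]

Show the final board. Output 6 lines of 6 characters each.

Answer: ......
......
......
..X...
..XO..
O.OX..

Derivation:
Move 1: X drops in col 3, lands at row 5
Move 2: O drops in col 2, lands at row 5
Move 3: X drops in col 2, lands at row 4
Move 4: O drops in col 0, lands at row 5
Move 5: X drops in col 2, lands at row 3
Move 6: O drops in col 3, lands at row 4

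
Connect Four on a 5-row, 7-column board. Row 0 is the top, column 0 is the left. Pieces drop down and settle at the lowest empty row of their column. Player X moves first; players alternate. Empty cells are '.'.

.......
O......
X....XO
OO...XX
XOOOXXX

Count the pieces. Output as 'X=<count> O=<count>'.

X=8 O=7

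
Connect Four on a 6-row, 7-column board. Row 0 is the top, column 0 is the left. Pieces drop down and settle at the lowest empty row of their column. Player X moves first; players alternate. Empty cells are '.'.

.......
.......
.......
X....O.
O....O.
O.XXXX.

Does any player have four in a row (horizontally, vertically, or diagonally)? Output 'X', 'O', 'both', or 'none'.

X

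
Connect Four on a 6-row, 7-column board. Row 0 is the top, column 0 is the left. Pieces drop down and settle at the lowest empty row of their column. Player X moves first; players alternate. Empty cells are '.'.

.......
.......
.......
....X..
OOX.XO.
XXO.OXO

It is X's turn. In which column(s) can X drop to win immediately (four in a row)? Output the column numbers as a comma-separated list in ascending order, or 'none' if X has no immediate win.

Answer: none

Derivation:
col 0: drop X → no win
col 1: drop X → no win
col 2: drop X → no win
col 3: drop X → no win
col 4: drop X → no win
col 5: drop X → no win
col 6: drop X → no win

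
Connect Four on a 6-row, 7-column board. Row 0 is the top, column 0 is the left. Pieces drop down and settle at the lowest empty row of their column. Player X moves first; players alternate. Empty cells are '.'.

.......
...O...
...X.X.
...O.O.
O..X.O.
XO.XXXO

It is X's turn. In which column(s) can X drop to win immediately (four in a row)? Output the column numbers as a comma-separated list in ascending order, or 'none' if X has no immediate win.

Answer: 2

Derivation:
col 0: drop X → no win
col 1: drop X → no win
col 2: drop X → WIN!
col 3: drop X → no win
col 4: drop X → no win
col 5: drop X → no win
col 6: drop X → no win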